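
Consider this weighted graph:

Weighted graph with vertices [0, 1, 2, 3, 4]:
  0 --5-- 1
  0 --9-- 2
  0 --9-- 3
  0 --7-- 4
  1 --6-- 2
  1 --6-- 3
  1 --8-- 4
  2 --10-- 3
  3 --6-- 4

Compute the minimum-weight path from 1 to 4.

Using Dijkstra's algorithm from vertex 1:
Shortest path: 1 -> 4
Total weight: 8 = 8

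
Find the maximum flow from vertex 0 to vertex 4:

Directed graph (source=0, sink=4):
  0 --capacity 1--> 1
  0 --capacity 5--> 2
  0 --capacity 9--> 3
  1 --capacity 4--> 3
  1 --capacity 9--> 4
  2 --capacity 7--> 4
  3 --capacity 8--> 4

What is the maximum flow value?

Computing max flow:
  Flow on (0->1): 1/1
  Flow on (0->2): 5/5
  Flow on (0->3): 8/9
  Flow on (1->4): 1/9
  Flow on (2->4): 5/7
  Flow on (3->4): 8/8
Maximum flow = 14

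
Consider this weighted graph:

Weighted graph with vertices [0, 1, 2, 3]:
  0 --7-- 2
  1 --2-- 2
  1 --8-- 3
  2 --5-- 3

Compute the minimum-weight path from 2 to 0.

Using Dijkstra's algorithm from vertex 2:
Shortest path: 2 -> 0
Total weight: 7 = 7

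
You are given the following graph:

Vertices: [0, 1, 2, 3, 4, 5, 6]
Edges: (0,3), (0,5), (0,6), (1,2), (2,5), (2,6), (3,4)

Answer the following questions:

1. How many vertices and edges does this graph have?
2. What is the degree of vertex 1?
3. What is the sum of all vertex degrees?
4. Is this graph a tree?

Count: 7 vertices, 7 edges.
Vertex 1 has neighbors [2], degree = 1.
Handshaking lemma: 2 * 7 = 14.
A tree on 7 vertices has 6 edges. This graph has 7 edges (1 extra). Not a tree.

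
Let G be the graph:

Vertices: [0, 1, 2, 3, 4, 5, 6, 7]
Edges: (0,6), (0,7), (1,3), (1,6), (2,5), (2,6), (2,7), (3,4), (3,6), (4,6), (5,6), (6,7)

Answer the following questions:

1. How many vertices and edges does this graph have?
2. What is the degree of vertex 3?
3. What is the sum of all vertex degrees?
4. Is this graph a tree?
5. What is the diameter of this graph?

Count: 8 vertices, 12 edges.
Vertex 3 has neighbors [1, 4, 6], degree = 3.
Handshaking lemma: 2 * 12 = 24.
A tree on 8 vertices has 7 edges. This graph has 12 edges (5 extra). Not a tree.
Diameter (longest shortest path) = 2.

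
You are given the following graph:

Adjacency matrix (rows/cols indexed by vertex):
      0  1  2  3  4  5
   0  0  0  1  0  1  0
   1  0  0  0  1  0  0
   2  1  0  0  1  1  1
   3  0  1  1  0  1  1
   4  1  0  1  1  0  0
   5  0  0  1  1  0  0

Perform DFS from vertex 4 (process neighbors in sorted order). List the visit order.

DFS from vertex 4 (neighbors processed in ascending order):
Visit order: 4, 0, 2, 3, 1, 5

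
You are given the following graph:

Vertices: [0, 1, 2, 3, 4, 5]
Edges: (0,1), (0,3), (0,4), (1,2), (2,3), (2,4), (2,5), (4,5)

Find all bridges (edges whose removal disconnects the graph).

No bridges found. The graph is 2-edge-connected (no single edge removal disconnects it).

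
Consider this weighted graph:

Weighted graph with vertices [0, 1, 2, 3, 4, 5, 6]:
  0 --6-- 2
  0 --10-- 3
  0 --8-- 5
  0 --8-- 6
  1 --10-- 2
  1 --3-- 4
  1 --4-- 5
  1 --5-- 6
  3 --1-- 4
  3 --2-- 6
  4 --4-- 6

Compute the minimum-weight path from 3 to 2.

Using Dijkstra's algorithm from vertex 3:
Shortest path: 3 -> 4 -> 1 -> 2
Total weight: 1 + 3 + 10 = 14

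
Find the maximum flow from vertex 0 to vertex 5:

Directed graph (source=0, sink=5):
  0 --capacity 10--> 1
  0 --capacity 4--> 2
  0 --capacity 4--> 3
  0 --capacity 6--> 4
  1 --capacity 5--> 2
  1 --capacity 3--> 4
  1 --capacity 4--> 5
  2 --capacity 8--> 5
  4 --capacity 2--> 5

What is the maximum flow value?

Computing max flow:
  Flow on (0->1): 8/10
  Flow on (0->2): 4/4
  Flow on (0->4): 2/6
  Flow on (1->2): 4/5
  Flow on (1->5): 4/4
  Flow on (2->5): 8/8
  Flow on (4->5): 2/2
Maximum flow = 14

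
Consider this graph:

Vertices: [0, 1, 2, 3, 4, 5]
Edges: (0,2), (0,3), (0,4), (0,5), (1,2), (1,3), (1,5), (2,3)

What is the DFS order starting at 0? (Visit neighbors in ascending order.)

DFS from vertex 0 (neighbors processed in ascending order):
Visit order: 0, 2, 1, 3, 5, 4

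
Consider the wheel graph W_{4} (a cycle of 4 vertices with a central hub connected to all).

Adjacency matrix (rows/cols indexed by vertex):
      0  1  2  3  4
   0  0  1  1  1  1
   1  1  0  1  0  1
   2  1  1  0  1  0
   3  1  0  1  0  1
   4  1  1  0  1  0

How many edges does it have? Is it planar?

Wheel graph W_{4}: 4 cycle edges + 4 spoke edges = 8 edges.
Total vertices: 5.
The graph is planar.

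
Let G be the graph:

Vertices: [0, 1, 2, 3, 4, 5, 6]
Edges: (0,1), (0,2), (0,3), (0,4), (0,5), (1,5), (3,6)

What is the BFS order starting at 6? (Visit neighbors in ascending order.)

BFS from vertex 6 (neighbors processed in ascending order):
Visit order: 6, 3, 0, 1, 2, 4, 5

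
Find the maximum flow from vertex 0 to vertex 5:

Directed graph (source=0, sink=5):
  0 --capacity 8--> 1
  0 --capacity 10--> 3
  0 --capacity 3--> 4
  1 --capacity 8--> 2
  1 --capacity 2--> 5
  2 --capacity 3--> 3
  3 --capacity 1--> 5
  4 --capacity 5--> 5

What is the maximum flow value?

Computing max flow:
  Flow on (0->1): 3/8
  Flow on (0->4): 3/3
  Flow on (1->2): 1/8
  Flow on (1->5): 2/2
  Flow on (2->3): 1/3
  Flow on (3->5): 1/1
  Flow on (4->5): 3/5
Maximum flow = 6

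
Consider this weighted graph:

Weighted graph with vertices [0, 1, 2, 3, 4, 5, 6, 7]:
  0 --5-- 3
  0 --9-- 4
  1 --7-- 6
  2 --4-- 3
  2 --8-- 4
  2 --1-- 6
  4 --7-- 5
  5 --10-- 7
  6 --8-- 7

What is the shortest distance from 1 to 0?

Using Dijkstra's algorithm from vertex 1:
Shortest path: 1 -> 6 -> 2 -> 3 -> 0
Total weight: 7 + 1 + 4 + 5 = 17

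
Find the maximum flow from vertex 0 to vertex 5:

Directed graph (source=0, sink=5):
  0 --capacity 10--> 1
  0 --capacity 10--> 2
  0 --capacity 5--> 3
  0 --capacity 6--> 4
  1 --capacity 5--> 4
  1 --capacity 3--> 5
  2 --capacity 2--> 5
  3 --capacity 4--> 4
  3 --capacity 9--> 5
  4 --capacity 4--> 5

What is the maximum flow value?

Computing max flow:
  Flow on (0->1): 7/10
  Flow on (0->2): 2/10
  Flow on (0->3): 5/5
  Flow on (1->4): 4/5
  Flow on (1->5): 3/3
  Flow on (2->5): 2/2
  Flow on (3->5): 5/9
  Flow on (4->5): 4/4
Maximum flow = 14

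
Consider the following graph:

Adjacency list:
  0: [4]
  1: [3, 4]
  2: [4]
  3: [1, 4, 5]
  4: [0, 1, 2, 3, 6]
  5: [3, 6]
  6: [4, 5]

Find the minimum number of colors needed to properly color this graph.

The graph has a maximum clique of size 3 (lower bound on chromatic number).
A valid 3-coloring: {0: 1, 1: 2, 2: 1, 3: 1, 4: 0, 5: 0, 6: 1}.
Chromatic number = 3.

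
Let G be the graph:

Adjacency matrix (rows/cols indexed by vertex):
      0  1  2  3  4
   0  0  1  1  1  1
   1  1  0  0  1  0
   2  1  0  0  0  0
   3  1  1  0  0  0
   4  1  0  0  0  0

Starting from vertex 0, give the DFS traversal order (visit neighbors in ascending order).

DFS from vertex 0 (neighbors processed in ascending order):
Visit order: 0, 1, 3, 2, 4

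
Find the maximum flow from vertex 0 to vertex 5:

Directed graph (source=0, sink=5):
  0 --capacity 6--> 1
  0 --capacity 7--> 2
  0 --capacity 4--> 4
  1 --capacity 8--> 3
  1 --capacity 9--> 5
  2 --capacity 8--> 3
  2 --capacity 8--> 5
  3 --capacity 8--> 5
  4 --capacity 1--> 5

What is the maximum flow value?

Computing max flow:
  Flow on (0->1): 6/6
  Flow on (0->2): 7/7
  Flow on (0->4): 1/4
  Flow on (1->5): 6/9
  Flow on (2->5): 7/8
  Flow on (4->5): 1/1
Maximum flow = 14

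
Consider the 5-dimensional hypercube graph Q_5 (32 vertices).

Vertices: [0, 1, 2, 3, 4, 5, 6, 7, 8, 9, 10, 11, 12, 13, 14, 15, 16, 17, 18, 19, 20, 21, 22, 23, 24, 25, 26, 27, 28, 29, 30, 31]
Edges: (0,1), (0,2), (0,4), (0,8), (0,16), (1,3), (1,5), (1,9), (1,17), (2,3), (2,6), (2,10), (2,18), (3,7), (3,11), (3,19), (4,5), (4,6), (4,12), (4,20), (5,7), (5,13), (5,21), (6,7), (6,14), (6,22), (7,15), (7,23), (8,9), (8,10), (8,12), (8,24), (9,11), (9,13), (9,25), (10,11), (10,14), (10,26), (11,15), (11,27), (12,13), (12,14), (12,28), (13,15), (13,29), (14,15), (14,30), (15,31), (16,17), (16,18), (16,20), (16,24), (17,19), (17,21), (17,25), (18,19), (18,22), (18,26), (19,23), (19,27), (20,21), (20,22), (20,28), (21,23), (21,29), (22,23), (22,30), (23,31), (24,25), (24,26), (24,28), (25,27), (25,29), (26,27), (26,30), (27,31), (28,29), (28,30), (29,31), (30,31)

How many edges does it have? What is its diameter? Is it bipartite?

The 5-dimensional hypercube Q_5 has 32 vertices and each vertex has degree 5.
Total edges = 32 * 5 / 2 = 80.
Diameter = 5 (max Hamming distance between binary labels).
Hypercubes are bipartite (partition by parity of binary representation).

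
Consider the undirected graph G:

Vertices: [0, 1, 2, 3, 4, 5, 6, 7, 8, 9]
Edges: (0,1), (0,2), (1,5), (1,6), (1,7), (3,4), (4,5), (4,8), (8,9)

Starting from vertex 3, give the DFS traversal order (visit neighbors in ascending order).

DFS from vertex 3 (neighbors processed in ascending order):
Visit order: 3, 4, 5, 1, 0, 2, 6, 7, 8, 9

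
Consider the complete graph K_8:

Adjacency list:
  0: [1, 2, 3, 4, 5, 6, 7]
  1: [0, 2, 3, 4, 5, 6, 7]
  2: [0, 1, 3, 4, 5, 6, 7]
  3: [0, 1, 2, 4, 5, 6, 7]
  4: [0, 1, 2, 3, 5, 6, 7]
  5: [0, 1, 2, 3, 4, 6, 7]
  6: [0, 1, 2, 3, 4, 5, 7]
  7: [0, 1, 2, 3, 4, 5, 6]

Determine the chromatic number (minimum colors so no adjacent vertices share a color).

In K_8, every vertex is adjacent to every other vertex.
Each vertex needs a unique color.
Chromatic number = 8.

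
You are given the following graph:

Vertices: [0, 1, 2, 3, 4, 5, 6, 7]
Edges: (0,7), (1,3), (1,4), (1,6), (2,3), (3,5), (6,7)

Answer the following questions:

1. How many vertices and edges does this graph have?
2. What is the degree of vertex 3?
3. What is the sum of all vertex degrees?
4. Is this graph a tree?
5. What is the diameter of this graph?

Count: 8 vertices, 7 edges.
Vertex 3 has neighbors [1, 2, 5], degree = 3.
Handshaking lemma: 2 * 7 = 14.
A graph is a tree iff it is connected and has exactly n-1 edges. This graph is connected (all 8 vertices in one component) and has 8-1 = 7 edges. It is a tree.
Diameter (longest shortest path) = 5.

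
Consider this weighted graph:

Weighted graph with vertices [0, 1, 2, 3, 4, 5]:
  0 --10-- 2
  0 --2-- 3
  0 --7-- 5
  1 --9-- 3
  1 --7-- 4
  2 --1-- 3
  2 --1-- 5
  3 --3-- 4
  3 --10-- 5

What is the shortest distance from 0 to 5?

Using Dijkstra's algorithm from vertex 0:
Shortest path: 0 -> 3 -> 2 -> 5
Total weight: 2 + 1 + 1 = 4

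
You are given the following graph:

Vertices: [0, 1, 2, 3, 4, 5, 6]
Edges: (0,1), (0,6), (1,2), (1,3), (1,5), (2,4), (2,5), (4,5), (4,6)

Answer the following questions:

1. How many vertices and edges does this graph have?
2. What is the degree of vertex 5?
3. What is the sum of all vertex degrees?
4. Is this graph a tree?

Count: 7 vertices, 9 edges.
Vertex 5 has neighbors [1, 2, 4], degree = 3.
Handshaking lemma: 2 * 9 = 18.
A tree on 7 vertices has 6 edges. This graph has 9 edges (3 extra). Not a tree.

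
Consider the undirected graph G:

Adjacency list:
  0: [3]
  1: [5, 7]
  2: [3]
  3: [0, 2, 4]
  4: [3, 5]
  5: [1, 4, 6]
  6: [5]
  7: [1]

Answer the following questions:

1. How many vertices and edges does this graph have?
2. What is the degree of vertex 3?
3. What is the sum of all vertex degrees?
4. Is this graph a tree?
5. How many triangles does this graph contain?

Count: 8 vertices, 7 edges.
Vertex 3 has neighbors [0, 2, 4], degree = 3.
Handshaking lemma: 2 * 7 = 14.
A graph is a tree iff it is connected and has exactly n-1 edges. This graph is connected (all 8 vertices in one component) and has 8-1 = 7 edges. It is a tree.
Number of triangles = 0.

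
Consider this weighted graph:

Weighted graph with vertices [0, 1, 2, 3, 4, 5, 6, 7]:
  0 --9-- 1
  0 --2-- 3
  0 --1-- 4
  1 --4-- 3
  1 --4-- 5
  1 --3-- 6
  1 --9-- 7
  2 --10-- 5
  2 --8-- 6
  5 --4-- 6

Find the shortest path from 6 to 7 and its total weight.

Using Dijkstra's algorithm from vertex 6:
Shortest path: 6 -> 1 -> 7
Total weight: 3 + 9 = 12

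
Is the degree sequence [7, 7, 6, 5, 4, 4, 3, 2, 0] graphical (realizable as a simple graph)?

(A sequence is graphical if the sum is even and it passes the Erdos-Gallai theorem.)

Sum of degrees = 38. Sum is even and passes Erdos-Gallai. The sequence IS graphical.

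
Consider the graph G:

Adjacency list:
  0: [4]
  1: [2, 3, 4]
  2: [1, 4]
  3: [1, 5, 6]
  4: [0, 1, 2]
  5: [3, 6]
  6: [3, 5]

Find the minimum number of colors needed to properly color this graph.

The graph has a maximum clique of size 3 (lower bound on chromatic number).
A valid 3-coloring: {0: 0, 1: 0, 2: 2, 3: 1, 4: 1, 5: 0, 6: 2}.
Chromatic number = 3.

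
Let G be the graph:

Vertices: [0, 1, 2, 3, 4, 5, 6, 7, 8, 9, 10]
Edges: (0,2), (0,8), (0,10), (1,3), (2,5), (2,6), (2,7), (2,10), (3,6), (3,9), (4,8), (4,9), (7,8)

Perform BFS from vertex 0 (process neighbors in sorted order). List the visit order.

BFS from vertex 0 (neighbors processed in ascending order):
Visit order: 0, 2, 8, 10, 5, 6, 7, 4, 3, 9, 1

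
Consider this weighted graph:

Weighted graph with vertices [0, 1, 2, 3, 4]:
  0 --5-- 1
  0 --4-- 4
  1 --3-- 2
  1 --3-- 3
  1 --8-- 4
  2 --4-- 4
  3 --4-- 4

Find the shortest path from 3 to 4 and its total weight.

Using Dijkstra's algorithm from vertex 3:
Shortest path: 3 -> 4
Total weight: 4 = 4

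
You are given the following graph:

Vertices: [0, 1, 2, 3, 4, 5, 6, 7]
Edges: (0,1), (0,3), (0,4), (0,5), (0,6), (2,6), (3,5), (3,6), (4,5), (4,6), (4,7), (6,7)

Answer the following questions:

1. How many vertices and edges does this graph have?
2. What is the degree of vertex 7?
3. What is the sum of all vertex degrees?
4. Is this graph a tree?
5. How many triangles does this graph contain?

Count: 8 vertices, 12 edges.
Vertex 7 has neighbors [4, 6], degree = 2.
Handshaking lemma: 2 * 12 = 24.
A tree on 8 vertices has 7 edges. This graph has 12 edges (5 extra). Not a tree.
Number of triangles = 5.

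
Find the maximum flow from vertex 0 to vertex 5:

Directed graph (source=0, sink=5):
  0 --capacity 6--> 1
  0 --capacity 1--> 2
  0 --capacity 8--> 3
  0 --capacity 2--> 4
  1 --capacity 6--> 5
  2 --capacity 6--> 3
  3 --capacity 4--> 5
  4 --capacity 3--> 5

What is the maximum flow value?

Computing max flow:
  Flow on (0->1): 6/6
  Flow on (0->3): 4/8
  Flow on (0->4): 2/2
  Flow on (1->5): 6/6
  Flow on (3->5): 4/4
  Flow on (4->5): 2/3
Maximum flow = 12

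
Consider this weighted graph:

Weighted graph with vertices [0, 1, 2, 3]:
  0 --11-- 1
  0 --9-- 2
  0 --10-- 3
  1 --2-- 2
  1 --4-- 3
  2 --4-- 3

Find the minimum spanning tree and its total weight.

Applying Kruskal's algorithm (sort edges by weight, add if no cycle):
  Add (1,2) w=2
  Add (1,3) w=4
  Skip (2,3) w=4 (creates cycle)
  Add (0,2) w=9
  Skip (0,3) w=10 (creates cycle)
  Skip (0,1) w=11 (creates cycle)
MST weight = 15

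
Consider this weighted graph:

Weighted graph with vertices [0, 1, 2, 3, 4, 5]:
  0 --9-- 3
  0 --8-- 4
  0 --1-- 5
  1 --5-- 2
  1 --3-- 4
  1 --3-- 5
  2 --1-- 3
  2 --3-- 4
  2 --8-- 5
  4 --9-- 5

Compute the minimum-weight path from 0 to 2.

Using Dijkstra's algorithm from vertex 0:
Shortest path: 0 -> 5 -> 2
Total weight: 1 + 8 = 9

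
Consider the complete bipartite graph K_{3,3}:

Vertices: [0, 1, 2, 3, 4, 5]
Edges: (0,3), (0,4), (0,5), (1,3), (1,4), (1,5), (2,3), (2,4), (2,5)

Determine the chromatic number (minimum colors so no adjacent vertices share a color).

K_{3,3} is bipartite: vertices split into two independent sets of size 3 and 3.
Color one set 0, the other 1. No adjacent vertices share a color.
Chromatic number = 2.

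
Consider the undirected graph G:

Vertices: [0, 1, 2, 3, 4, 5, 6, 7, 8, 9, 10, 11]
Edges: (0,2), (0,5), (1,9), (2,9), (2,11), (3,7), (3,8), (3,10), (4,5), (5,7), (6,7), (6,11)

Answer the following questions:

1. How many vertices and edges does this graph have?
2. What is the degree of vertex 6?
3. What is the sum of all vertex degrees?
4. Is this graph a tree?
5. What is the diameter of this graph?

Count: 12 vertices, 12 edges.
Vertex 6 has neighbors [7, 11], degree = 2.
Handshaking lemma: 2 * 12 = 24.
A tree on 12 vertices has 11 edges. This graph has 12 edges (1 extra). Not a tree.
Diameter (longest shortest path) = 7.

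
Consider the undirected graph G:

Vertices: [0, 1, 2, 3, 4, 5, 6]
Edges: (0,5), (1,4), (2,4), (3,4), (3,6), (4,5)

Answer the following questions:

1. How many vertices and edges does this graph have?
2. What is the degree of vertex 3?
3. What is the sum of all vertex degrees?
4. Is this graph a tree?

Count: 7 vertices, 6 edges.
Vertex 3 has neighbors [4, 6], degree = 2.
Handshaking lemma: 2 * 6 = 12.
A graph is a tree iff it is connected and has exactly n-1 edges. This graph is connected (all 7 vertices in one component) and has 7-1 = 6 edges. It is a tree.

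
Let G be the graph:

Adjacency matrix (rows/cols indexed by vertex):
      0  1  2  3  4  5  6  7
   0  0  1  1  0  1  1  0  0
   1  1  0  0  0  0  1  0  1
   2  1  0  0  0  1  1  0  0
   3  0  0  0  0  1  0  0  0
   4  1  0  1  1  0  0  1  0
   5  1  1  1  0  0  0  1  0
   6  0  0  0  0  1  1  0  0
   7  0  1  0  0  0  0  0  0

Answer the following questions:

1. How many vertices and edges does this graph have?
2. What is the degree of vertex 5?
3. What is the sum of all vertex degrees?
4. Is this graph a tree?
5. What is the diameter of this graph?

Count: 8 vertices, 11 edges.
Vertex 5 has neighbors [0, 1, 2, 6], degree = 4.
Handshaking lemma: 2 * 11 = 22.
A tree on 8 vertices has 7 edges. This graph has 11 edges (4 extra). Not a tree.
Diameter (longest shortest path) = 4.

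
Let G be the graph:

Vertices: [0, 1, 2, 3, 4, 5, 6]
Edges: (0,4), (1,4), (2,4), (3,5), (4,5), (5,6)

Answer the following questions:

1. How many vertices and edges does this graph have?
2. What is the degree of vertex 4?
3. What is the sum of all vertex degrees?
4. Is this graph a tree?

Count: 7 vertices, 6 edges.
Vertex 4 has neighbors [0, 1, 2, 5], degree = 4.
Handshaking lemma: 2 * 6 = 12.
A graph is a tree iff it is connected and has exactly n-1 edges. This graph is connected (all 7 vertices in one component) and has 7-1 = 6 edges. It is a tree.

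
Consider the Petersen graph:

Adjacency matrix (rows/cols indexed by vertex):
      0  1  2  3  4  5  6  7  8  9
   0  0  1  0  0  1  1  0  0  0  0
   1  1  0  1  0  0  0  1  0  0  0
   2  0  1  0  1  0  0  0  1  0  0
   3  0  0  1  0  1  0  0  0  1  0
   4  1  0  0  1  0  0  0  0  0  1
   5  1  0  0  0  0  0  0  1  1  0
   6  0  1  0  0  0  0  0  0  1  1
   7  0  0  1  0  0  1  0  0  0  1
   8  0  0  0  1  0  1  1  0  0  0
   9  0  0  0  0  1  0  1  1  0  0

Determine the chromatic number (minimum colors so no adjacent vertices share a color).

The Petersen graph contains odd cycles (e.g. the outer 5-cycle), so chi >= 3.
A proper 3-coloring exists (it is a well-known 3-chromatic graph).
Chromatic number = 3.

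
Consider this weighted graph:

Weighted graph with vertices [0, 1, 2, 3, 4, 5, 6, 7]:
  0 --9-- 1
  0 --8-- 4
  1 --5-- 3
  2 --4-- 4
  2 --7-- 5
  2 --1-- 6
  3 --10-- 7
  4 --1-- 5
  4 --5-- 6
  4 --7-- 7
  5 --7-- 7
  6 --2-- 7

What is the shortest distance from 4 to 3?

Using Dijkstra's algorithm from vertex 4:
Shortest path: 4 -> 7 -> 3
Total weight: 7 + 10 = 17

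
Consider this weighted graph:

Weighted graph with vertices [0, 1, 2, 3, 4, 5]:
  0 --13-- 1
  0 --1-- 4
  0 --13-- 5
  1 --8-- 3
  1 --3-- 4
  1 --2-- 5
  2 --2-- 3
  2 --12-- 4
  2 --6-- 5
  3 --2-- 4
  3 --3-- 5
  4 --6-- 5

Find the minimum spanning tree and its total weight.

Applying Kruskal's algorithm (sort edges by weight, add if no cycle):
  Add (0,4) w=1
  Add (1,5) w=2
  Add (2,3) w=2
  Add (3,4) w=2
  Add (1,4) w=3
  Skip (3,5) w=3 (creates cycle)
  Skip (2,5) w=6 (creates cycle)
  Skip (4,5) w=6 (creates cycle)
  Skip (1,3) w=8 (creates cycle)
  Skip (2,4) w=12 (creates cycle)
  Skip (0,1) w=13 (creates cycle)
  Skip (0,5) w=13 (creates cycle)
MST weight = 10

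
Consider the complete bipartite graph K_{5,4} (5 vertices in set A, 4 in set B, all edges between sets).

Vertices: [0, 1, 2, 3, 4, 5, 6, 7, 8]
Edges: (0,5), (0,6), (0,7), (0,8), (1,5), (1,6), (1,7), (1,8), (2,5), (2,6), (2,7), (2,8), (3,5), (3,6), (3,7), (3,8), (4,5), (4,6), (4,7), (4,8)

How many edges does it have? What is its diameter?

K_{5,4} has 5 * 4 = 20 edges.
Any vertex reaches any opposite-side vertex in 1 step; same-side vertices reach in 2 steps via any opposite-side vertex.
Diameter = 2.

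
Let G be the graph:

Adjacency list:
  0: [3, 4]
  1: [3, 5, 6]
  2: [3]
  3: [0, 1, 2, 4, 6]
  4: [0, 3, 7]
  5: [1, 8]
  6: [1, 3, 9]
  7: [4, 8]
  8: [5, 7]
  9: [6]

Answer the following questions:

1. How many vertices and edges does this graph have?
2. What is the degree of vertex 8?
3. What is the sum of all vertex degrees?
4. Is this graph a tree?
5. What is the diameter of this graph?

Count: 10 vertices, 12 edges.
Vertex 8 has neighbors [5, 7], degree = 2.
Handshaking lemma: 2 * 12 = 24.
A tree on 10 vertices has 9 edges. This graph has 12 edges (3 extra). Not a tree.
Diameter (longest shortest path) = 4.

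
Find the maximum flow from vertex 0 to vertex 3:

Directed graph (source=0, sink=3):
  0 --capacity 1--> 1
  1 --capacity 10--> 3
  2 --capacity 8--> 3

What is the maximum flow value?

Computing max flow:
  Flow on (0->1): 1/1
  Flow on (1->3): 1/10
Maximum flow = 1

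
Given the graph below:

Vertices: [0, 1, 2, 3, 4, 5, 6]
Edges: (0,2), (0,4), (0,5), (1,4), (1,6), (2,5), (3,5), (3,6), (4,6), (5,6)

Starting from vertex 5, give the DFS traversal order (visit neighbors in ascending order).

DFS from vertex 5 (neighbors processed in ascending order):
Visit order: 5, 0, 2, 4, 1, 6, 3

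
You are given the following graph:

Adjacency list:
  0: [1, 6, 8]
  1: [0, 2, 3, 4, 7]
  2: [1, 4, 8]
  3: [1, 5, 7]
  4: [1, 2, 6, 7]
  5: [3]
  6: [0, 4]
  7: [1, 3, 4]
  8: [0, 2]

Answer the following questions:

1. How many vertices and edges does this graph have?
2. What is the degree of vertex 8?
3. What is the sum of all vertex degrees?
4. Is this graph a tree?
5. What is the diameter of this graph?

Count: 9 vertices, 13 edges.
Vertex 8 has neighbors [0, 2], degree = 2.
Handshaking lemma: 2 * 13 = 26.
A tree on 9 vertices has 8 edges. This graph has 13 edges (5 extra). Not a tree.
Diameter (longest shortest path) = 4.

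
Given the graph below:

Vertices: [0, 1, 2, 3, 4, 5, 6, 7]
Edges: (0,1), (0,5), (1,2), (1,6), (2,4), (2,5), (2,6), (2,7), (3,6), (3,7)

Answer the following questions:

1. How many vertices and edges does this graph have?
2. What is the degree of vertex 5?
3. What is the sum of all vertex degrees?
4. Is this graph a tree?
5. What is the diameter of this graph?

Count: 8 vertices, 10 edges.
Vertex 5 has neighbors [0, 2], degree = 2.
Handshaking lemma: 2 * 10 = 20.
A tree on 8 vertices has 7 edges. This graph has 10 edges (3 extra). Not a tree.
Diameter (longest shortest path) = 3.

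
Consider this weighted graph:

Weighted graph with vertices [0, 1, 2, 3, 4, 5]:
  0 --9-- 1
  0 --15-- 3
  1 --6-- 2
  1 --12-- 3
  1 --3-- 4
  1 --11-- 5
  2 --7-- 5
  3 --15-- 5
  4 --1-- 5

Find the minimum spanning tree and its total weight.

Applying Kruskal's algorithm (sort edges by weight, add if no cycle):
  Add (4,5) w=1
  Add (1,4) w=3
  Add (1,2) w=6
  Skip (2,5) w=7 (creates cycle)
  Add (0,1) w=9
  Skip (1,5) w=11 (creates cycle)
  Add (1,3) w=12
  Skip (0,3) w=15 (creates cycle)
  Skip (3,5) w=15 (creates cycle)
MST weight = 31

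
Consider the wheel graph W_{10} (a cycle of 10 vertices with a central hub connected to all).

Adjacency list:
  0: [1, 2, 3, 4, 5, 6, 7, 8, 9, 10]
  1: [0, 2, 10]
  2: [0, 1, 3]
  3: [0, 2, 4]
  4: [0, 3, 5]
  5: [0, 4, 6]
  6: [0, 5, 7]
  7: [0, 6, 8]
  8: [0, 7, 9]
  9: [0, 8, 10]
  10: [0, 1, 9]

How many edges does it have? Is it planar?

Wheel graph W_{10}: 10 cycle edges + 10 spoke edges = 20 edges.
Total vertices: 11.
The graph is planar.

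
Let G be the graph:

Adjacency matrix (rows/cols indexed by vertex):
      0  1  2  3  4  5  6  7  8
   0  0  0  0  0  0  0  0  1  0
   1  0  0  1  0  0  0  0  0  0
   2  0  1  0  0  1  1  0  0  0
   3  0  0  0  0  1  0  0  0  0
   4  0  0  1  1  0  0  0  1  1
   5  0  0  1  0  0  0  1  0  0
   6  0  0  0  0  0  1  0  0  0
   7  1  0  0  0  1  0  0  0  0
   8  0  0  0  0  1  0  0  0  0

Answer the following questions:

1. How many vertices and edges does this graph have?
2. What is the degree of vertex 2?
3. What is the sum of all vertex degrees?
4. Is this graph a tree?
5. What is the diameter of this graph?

Count: 9 vertices, 8 edges.
Vertex 2 has neighbors [1, 4, 5], degree = 3.
Handshaking lemma: 2 * 8 = 16.
A graph is a tree iff it is connected and has exactly n-1 edges. This graph is connected (all 9 vertices in one component) and has 9-1 = 8 edges. It is a tree.
Diameter (longest shortest path) = 5.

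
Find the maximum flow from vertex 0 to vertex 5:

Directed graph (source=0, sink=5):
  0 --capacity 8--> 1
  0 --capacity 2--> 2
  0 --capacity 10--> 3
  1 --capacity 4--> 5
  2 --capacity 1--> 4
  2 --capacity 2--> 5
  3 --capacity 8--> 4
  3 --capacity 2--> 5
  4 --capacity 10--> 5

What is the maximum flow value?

Computing max flow:
  Flow on (0->1): 4/8
  Flow on (0->2): 2/2
  Flow on (0->3): 10/10
  Flow on (1->5): 4/4
  Flow on (2->5): 2/2
  Flow on (3->4): 8/8
  Flow on (3->5): 2/2
  Flow on (4->5): 8/10
Maximum flow = 16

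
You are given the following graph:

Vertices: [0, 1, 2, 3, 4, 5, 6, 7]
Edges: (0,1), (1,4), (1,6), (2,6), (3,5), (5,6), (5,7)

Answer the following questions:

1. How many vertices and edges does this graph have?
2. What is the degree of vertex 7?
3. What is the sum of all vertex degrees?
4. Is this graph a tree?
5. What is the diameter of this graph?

Count: 8 vertices, 7 edges.
Vertex 7 has neighbors [5], degree = 1.
Handshaking lemma: 2 * 7 = 14.
A graph is a tree iff it is connected and has exactly n-1 edges. This graph is connected (all 8 vertices in one component) and has 8-1 = 7 edges. It is a tree.
Diameter (longest shortest path) = 4.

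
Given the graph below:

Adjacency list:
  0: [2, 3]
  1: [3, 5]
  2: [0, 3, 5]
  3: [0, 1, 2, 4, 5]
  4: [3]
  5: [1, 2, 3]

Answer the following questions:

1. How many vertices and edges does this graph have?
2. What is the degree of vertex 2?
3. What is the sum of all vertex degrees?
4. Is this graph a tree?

Count: 6 vertices, 8 edges.
Vertex 2 has neighbors [0, 3, 5], degree = 3.
Handshaking lemma: 2 * 8 = 16.
A tree on 6 vertices has 5 edges. This graph has 8 edges (3 extra). Not a tree.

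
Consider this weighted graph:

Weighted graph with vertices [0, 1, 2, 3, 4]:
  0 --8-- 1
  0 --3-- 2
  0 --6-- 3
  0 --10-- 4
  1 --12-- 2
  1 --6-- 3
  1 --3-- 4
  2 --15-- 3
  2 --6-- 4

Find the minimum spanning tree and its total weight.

Applying Kruskal's algorithm (sort edges by weight, add if no cycle):
  Add (0,2) w=3
  Add (1,4) w=3
  Add (0,3) w=6
  Add (1,3) w=6
  Skip (2,4) w=6 (creates cycle)
  Skip (0,1) w=8 (creates cycle)
  Skip (0,4) w=10 (creates cycle)
  Skip (1,2) w=12 (creates cycle)
  Skip (2,3) w=15 (creates cycle)
MST weight = 18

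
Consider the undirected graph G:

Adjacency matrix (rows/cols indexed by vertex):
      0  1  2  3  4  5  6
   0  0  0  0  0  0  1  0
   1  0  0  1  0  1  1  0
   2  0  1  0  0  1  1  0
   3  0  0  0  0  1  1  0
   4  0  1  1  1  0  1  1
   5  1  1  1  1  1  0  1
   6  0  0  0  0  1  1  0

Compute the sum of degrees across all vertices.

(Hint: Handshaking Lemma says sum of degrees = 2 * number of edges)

Count edges: 11 edges.
By Handshaking Lemma: sum of degrees = 2 * 11 = 22.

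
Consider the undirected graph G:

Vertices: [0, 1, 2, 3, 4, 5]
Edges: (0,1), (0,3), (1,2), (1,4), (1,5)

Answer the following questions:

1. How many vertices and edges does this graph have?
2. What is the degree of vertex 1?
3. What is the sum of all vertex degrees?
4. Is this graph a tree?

Count: 6 vertices, 5 edges.
Vertex 1 has neighbors [0, 2, 4, 5], degree = 4.
Handshaking lemma: 2 * 5 = 10.
A graph is a tree iff it is connected and has exactly n-1 edges. This graph is connected (all 6 vertices in one component) and has 6-1 = 5 edges. It is a tree.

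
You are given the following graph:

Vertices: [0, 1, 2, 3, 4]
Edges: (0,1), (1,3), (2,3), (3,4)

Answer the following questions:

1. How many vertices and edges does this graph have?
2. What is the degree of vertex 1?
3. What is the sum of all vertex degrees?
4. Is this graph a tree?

Count: 5 vertices, 4 edges.
Vertex 1 has neighbors [0, 3], degree = 2.
Handshaking lemma: 2 * 4 = 8.
A graph is a tree iff it is connected and has exactly n-1 edges. This graph is connected (all 5 vertices in one component) and has 5-1 = 4 edges. It is a tree.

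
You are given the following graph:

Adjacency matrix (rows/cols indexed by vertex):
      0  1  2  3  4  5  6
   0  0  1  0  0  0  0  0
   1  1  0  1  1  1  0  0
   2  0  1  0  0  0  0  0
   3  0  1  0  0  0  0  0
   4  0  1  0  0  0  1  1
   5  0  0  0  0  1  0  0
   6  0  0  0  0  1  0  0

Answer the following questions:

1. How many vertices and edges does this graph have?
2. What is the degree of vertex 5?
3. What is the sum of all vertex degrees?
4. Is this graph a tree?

Count: 7 vertices, 6 edges.
Vertex 5 has neighbors [4], degree = 1.
Handshaking lemma: 2 * 6 = 12.
A graph is a tree iff it is connected and has exactly n-1 edges. This graph is connected (all 7 vertices in one component) and has 7-1 = 6 edges. It is a tree.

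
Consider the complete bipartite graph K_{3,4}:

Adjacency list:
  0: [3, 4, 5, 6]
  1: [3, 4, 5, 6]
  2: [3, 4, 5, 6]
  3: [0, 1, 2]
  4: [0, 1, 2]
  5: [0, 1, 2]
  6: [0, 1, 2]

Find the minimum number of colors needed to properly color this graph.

K_{3,4} is bipartite: vertices split into two independent sets of size 3 and 4.
Color one set 0, the other 1. No adjacent vertices share a color.
Chromatic number = 2.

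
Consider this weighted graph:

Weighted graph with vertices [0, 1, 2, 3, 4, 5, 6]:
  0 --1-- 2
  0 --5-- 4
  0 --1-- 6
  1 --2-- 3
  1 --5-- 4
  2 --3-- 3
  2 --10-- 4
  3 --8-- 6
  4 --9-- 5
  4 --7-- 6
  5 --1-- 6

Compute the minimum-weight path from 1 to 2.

Using Dijkstra's algorithm from vertex 1:
Shortest path: 1 -> 3 -> 2
Total weight: 2 + 3 = 5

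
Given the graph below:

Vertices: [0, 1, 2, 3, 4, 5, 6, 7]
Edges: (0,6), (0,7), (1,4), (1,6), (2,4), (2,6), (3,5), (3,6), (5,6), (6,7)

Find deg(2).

Vertex 2 has neighbors [4, 6], so deg(2) = 2.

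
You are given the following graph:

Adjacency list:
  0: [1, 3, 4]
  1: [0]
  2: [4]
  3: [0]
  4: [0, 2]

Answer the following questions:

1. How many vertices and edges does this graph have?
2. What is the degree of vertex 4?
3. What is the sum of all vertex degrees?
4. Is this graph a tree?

Count: 5 vertices, 4 edges.
Vertex 4 has neighbors [0, 2], degree = 2.
Handshaking lemma: 2 * 4 = 8.
A graph is a tree iff it is connected and has exactly n-1 edges. This graph is connected (all 5 vertices in one component) and has 5-1 = 4 edges. It is a tree.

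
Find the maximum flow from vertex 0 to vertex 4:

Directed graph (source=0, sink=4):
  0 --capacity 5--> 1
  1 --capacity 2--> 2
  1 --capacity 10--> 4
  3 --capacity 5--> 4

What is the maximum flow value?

Computing max flow:
  Flow on (0->1): 5/5
  Flow on (1->4): 5/10
Maximum flow = 5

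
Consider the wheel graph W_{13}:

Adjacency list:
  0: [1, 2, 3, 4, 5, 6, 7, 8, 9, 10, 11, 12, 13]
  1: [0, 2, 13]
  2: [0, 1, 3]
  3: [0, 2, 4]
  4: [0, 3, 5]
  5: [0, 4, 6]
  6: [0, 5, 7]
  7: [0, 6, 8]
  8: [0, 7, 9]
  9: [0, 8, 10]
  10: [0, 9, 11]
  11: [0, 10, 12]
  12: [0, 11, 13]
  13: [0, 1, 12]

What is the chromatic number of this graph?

W_{13} = C_{13} plus a hub adjacent to every cycle vertex.
The outer cycle needs 3 colors (odd cycle); the hub is adjacent to all of them so needs a fresh color.
Chromatic number = 3 + 1 = 4.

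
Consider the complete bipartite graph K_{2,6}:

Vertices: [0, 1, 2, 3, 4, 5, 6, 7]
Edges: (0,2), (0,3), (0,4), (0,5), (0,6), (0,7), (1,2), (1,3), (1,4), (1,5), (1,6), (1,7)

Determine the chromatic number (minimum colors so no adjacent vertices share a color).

K_{2,6} is bipartite: vertices split into two independent sets of size 2 and 6.
Color one set 0, the other 1. No adjacent vertices share a color.
Chromatic number = 2.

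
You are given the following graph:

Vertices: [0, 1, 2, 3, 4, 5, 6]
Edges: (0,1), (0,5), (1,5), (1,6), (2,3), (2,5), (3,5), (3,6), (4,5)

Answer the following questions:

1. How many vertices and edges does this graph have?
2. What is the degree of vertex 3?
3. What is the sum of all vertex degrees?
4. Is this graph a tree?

Count: 7 vertices, 9 edges.
Vertex 3 has neighbors [2, 5, 6], degree = 3.
Handshaking lemma: 2 * 9 = 18.
A tree on 7 vertices has 6 edges. This graph has 9 edges (3 extra). Not a tree.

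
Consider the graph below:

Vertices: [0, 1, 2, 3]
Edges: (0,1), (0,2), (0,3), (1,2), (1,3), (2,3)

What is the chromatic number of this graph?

The graph has a maximum clique of size 4 (lower bound on chromatic number).
A valid 4-coloring: {0: 0, 1: 1, 2: 2, 3: 3}.
Chromatic number = 4.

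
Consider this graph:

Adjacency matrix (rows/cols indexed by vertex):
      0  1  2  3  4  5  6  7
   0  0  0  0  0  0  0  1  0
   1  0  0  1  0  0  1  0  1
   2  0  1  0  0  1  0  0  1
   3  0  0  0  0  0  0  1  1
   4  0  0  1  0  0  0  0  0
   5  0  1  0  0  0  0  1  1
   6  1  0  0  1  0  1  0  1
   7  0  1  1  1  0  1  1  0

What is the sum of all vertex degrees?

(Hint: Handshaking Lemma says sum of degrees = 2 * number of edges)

Count edges: 11 edges.
By Handshaking Lemma: sum of degrees = 2 * 11 = 22.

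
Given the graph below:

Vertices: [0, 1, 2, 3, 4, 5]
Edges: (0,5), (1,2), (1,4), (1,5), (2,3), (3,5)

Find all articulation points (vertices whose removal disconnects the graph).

An articulation point is a vertex whose removal disconnects the graph.
Articulation points: [1, 5]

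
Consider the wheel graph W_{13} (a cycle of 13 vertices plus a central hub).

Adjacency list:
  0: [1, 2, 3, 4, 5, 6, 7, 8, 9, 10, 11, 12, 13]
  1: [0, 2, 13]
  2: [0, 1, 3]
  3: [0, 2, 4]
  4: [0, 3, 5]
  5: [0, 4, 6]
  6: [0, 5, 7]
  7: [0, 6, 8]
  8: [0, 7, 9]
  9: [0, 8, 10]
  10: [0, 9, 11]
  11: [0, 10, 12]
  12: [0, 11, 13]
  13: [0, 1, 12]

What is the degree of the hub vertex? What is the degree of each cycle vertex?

The hub connects to all 13 cycle vertices, so deg(hub) = 13.
Each cycle vertex connects to 2 neighbors on the cycle plus the hub, so deg(cycle vertex) = 3.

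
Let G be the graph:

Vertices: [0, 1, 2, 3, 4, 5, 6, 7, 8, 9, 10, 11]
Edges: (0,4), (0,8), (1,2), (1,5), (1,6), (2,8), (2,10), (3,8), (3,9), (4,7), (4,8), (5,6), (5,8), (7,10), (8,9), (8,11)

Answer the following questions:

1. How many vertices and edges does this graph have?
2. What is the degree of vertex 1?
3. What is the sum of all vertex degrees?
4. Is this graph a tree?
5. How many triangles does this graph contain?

Count: 12 vertices, 16 edges.
Vertex 1 has neighbors [2, 5, 6], degree = 3.
Handshaking lemma: 2 * 16 = 32.
A tree on 12 vertices has 11 edges. This graph has 16 edges (5 extra). Not a tree.
Number of triangles = 3.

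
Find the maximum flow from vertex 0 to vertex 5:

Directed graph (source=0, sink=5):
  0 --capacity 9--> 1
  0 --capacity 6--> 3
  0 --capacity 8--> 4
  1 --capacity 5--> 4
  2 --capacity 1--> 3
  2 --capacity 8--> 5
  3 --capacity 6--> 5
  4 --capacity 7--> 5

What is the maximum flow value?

Computing max flow:
  Flow on (0->1): 5/9
  Flow on (0->3): 6/6
  Flow on (0->4): 2/8
  Flow on (1->4): 5/5
  Flow on (3->5): 6/6
  Flow on (4->5): 7/7
Maximum flow = 13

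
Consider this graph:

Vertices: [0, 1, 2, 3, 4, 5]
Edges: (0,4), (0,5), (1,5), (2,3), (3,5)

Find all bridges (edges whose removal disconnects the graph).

A bridge is an edge whose removal increases the number of connected components.
Bridges found: (0,4), (0,5), (1,5), (2,3), (3,5)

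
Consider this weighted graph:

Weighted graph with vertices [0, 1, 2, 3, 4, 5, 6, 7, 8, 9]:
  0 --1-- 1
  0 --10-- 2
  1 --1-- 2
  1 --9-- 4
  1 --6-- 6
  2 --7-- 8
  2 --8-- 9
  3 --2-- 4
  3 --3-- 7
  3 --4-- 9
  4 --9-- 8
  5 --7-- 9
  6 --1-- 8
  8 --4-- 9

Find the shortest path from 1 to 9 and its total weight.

Using Dijkstra's algorithm from vertex 1:
Shortest path: 1 -> 2 -> 9
Total weight: 1 + 8 = 9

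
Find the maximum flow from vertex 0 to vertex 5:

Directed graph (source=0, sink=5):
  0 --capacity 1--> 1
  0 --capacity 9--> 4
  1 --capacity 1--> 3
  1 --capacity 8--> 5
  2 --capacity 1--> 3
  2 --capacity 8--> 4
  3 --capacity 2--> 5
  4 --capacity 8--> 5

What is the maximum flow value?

Computing max flow:
  Flow on (0->1): 1/1
  Flow on (0->4): 8/9
  Flow on (1->5): 1/8
  Flow on (4->5): 8/8
Maximum flow = 9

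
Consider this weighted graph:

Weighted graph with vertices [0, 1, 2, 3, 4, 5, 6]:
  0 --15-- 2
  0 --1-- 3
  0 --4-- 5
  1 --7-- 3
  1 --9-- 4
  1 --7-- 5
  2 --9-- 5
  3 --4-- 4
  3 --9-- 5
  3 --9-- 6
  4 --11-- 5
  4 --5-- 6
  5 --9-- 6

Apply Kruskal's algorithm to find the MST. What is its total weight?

Applying Kruskal's algorithm (sort edges by weight, add if no cycle):
  Add (0,3) w=1
  Add (0,5) w=4
  Add (3,4) w=4
  Add (4,6) w=5
  Add (1,5) w=7
  Skip (1,3) w=7 (creates cycle)
  Skip (1,4) w=9 (creates cycle)
  Add (2,5) w=9
  Skip (3,5) w=9 (creates cycle)
  Skip (3,6) w=9 (creates cycle)
  Skip (5,6) w=9 (creates cycle)
  Skip (4,5) w=11 (creates cycle)
  Skip (0,2) w=15 (creates cycle)
MST weight = 30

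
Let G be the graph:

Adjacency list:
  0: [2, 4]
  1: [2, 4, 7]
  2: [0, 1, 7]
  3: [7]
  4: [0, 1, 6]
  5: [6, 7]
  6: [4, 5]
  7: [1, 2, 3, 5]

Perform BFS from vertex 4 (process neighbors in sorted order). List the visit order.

BFS from vertex 4 (neighbors processed in ascending order):
Visit order: 4, 0, 1, 6, 2, 7, 5, 3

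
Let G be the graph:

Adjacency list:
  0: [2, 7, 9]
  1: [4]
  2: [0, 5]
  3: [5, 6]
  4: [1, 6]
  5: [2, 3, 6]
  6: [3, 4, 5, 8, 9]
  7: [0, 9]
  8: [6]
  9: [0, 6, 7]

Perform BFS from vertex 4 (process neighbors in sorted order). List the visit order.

BFS from vertex 4 (neighbors processed in ascending order):
Visit order: 4, 1, 6, 3, 5, 8, 9, 2, 0, 7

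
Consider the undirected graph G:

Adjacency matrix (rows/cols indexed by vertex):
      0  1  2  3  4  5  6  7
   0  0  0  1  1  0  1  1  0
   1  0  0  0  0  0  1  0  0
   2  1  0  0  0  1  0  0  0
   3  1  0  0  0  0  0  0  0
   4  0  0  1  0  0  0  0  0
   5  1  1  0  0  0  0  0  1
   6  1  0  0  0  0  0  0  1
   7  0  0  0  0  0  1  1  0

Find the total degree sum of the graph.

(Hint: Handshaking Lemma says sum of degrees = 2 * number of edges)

Count edges: 8 edges.
By Handshaking Lemma: sum of degrees = 2 * 8 = 16.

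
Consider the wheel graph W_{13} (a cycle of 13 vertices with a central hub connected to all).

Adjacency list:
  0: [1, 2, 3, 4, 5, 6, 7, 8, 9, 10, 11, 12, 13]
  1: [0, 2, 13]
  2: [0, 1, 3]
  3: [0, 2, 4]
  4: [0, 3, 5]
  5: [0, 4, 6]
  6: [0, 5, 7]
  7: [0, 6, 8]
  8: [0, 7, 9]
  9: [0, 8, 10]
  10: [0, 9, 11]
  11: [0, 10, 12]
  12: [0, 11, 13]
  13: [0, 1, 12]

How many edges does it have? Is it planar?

Wheel graph W_{13}: 13 cycle edges + 13 spoke edges = 26 edges.
Total vertices: 14.
The graph is planar.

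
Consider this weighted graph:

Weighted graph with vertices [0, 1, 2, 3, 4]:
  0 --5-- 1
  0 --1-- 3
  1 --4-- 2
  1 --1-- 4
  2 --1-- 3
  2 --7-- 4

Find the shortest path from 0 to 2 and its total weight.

Using Dijkstra's algorithm from vertex 0:
Shortest path: 0 -> 3 -> 2
Total weight: 1 + 1 = 2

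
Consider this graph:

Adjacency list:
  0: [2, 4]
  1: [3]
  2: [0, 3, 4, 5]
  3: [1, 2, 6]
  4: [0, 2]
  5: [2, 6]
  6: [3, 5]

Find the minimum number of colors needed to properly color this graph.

The graph has a maximum clique of size 3 (lower bound on chromatic number).
A valid 3-coloring: {0: 1, 1: 0, 2: 0, 3: 1, 4: 2, 5: 1, 6: 0}.
Chromatic number = 3.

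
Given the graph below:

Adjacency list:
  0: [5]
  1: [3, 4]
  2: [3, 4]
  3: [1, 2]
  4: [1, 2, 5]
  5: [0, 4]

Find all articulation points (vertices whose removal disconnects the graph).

An articulation point is a vertex whose removal disconnects the graph.
Articulation points: [4, 5]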